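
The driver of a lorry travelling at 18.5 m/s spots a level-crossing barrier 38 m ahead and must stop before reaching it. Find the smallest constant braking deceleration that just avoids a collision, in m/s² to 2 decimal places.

v² = 2a·d ⇒ a = v²/(2d) = 18.5000² / (2 × 38.000) = 342.250 / 76.000 = 4.5033 m/s².

Required deceleration ≈ 4.50 m/s²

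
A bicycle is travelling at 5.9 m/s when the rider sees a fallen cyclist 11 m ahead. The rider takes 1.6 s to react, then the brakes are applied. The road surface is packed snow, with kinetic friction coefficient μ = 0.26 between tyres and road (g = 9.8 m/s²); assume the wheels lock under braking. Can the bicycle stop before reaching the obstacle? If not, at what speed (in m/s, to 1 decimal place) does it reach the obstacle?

a = μg = 0.26 × 9.8 = 2.548 m/s².
Reaction distance = 5.9000 × 1.6 = 9.440 m.
Braking distance needed to stop: v²/(2a) = 34.810 / 5.096 = 6.831 m, so total needed = 9.440 + 6.831 = 16.271 m > 11 m — it cannot stop.
Distance remaining when braking begins: 11 − 9.440 = 1.560 m.
v² = v₀² − 2a·d = 34.810 − 2 × 2.548 × 1.560 = 26.860 m²/s².
v = √26.860 = 5.183 m/s.

No — it strikes the obstacle at 5.2 m/s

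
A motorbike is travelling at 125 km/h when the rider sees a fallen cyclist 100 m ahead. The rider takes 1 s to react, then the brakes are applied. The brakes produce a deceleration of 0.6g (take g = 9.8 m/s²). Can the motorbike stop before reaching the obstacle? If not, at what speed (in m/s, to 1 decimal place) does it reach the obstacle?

125 km/h ÷ 3.6 = 34.7222 m/s.
a = 0.6 × 9.8 = 5.880 m/s².
Reaction distance = 34.7222 × 1 = 34.722 m.
Braking distance needed to stop: v²/(2a) = 1205.631 / 11.760 = 102.520 m, so total needed = 34.722 + 102.520 = 137.242 m > 100 m — it cannot stop.
Distance remaining when braking begins: 100 − 34.722 = 65.278 m.
v² = v₀² − 2a·d = 1205.631 − 2 × 5.880 × 65.278 = 437.962 m²/s².
v = √437.962 = 20.928 m/s.

No — it strikes the obstacle at 20.9 m/s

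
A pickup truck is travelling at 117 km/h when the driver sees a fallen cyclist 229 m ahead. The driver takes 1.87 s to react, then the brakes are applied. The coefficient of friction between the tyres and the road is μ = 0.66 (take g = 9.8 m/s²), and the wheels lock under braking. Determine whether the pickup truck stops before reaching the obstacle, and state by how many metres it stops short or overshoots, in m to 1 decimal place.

Yes — it stops 86.6 m short of the obstacle

117 km/h ÷ 3.6 = 32.5000 m/s.
a = μg = 0.66 × 9.8 = 6.468 m/s².
Reaction distance = 32.5000 × 1.87 = 60.775 m.
Braking distance = v²/(2a) = 1056.250 / 12.936 = 81.652 m.
Total stopping distance = 60.775 + 81.652 = 142.427 m, vs 229 m available — it stops with 229 − 142.427 = 86.573 m to spare.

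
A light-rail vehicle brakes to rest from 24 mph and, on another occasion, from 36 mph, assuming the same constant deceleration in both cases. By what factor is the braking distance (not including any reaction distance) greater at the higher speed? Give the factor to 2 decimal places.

Braking distance d = v²/(2a), so with a fixed, d ∝ v².
Factor = (36/24)² = 1.5000² = 2.2500.

Factor ≈ 2.25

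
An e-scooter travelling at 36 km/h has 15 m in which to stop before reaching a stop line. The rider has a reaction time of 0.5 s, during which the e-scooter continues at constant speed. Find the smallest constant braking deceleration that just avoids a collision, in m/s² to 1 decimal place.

Required deceleration ≈ 5.0 m/s²

36 km/h ÷ 3.6 = 10.0000 m/s.
Distance covered during reaction = 10.0000 × 0.5 = 5.000 m.
Distance available for braking: 15 − 5.000 = 10.000 m.
v² = 2a·d ⇒ a = v²/(2d) = 10.0000² / (2 × 10.000) = 100.000 / 20.000 = 5.0000 m/s².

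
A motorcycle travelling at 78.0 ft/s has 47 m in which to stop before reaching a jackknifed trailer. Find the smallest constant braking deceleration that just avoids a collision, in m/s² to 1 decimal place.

Required deceleration ≈ 6.0 m/s²

78 ft/s × 0.3048 = 23.7744 m/s.
v² = 2a·d ⇒ a = v²/(2d) = 23.7744² / (2 × 47.000) = 565.222 / 94.000 = 6.0130 m/s².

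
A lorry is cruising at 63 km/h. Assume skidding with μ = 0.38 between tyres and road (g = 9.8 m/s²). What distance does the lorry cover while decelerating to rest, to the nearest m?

63 km/h ÷ 3.6 = 17.5000 m/s.
a = μg = 0.38 × 9.8 = 3.724 m/s².
Braking distance = v²/(2a) = 17.5000² / (2 × 3.724) = 306.250 / 7.448 = 41.118 m.

Braking distance ≈ 41 m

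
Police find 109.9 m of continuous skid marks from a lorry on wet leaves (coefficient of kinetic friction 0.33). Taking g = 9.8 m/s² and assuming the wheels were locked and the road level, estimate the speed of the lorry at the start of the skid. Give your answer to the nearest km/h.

Initial speed ≈ 96 km/h

Deceleration a = μg = 0.33 × 9.8 = 3.234 m/s².
v = √(2a·d) = √(2 × 3.234 × 109.9) = √710.833 = 26.6615 m/s.
= 26.6615 × 3.6 = 95.981 km/h.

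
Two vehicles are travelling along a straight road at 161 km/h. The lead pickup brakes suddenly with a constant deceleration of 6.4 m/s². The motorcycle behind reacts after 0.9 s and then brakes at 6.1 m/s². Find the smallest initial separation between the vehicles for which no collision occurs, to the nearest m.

Minimum gap ≈ 48 m

161 km/h ÷ 3.6 = 44.7222 m/s.
Leader travels v²/(2a_L) = 2000.075 / 12.800 = 156.256 m before stopping.
Follower covers v·t_r = 44.7222 × 0.9 = 40.250 m while reacting, then v²/(2a_F) = 2000.075 / 12.200 = 163.941 m while braking, for a total of 40.250 + 163.941 = 204.191 m.
Since a_F ≤ a_L and the follower starts braking later, the follower is never slower than the leader, so the closest approach is when both have stopped.
Minimum gap = 204.191 − 156.256 = 47.935 m.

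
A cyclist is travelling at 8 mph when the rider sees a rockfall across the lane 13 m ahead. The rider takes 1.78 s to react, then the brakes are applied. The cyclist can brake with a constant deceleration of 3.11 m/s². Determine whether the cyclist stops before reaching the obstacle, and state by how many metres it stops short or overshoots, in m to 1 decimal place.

Yes — it stops 4.6 m short of the obstacle

8 mph × 0.44704 = 3.5763 m/s.
Reaction distance = 3.5763 × 1.78 = 6.366 m.
Braking distance = v²/(2a) = 12.790 / 6.220 = 2.056 m.
Total stopping distance = 6.366 + 2.056 = 8.422 m, vs 13 m available — it stops with 13 − 8.422 = 4.578 m to spare.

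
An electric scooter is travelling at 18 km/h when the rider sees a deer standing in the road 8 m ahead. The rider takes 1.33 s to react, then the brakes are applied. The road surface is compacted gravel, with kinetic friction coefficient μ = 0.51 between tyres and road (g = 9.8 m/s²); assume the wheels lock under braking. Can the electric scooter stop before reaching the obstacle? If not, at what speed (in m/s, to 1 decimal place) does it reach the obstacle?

18 km/h ÷ 3.6 = 5.0000 m/s.
a = μg = 0.51 × 9.8 = 4.998 m/s².
Reaction distance = 5.0000 × 1.33 = 6.650 m.
Braking distance needed to stop: v²/(2a) = 25.000 / 9.996 = 2.501 m, so total needed = 6.650 + 2.501 = 9.151 m > 8 m — it cannot stop.
Distance remaining when braking begins: 8 − 6.650 = 1.350 m.
v² = v₀² − 2a·d = 25.000 − 2 × 4.998 × 1.350 = 11.505 m²/s².
v = √11.505 = 3.392 m/s.

No — it strikes the obstacle at 3.4 m/s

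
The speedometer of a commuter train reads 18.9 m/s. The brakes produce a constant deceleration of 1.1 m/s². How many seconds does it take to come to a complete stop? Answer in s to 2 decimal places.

Braking time ≈ 17.18 s

Braking time = v/a = 18.9000 / 1.100 = 17.182 s.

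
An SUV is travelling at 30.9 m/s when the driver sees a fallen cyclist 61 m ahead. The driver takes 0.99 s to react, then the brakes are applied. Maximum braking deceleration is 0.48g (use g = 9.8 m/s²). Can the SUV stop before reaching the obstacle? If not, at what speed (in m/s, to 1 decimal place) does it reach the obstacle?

No — it strikes the obstacle at 25.9 m/s

a = 0.48 × 9.8 = 4.704 m/s².
Reaction distance = 30.9000 × 0.99 = 30.591 m.
Braking distance needed to stop: v²/(2a) = 954.810 / 9.408 = 101.489 m, so total needed = 30.591 + 101.489 = 132.080 m > 61 m — it cannot stop.
Distance remaining when braking begins: 61 − 30.591 = 30.409 m.
v² = v₀² − 2a·d = 954.810 − 2 × 4.704 × 30.409 = 668.722 m²/s².
v = √668.722 = 25.860 m/s.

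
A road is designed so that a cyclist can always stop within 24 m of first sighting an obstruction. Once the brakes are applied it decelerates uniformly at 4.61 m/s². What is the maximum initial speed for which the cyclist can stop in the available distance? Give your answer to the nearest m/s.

Maximum speed ≈ 15 m/s

v²/(2a) = d ⇒ v = √(2 × 4.610 × 24) = √221.28 = 14.8755 m/s.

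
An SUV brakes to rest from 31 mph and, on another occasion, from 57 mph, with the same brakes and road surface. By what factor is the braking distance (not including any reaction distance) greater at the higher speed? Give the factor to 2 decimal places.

Factor ≈ 3.38

Braking distance d = v²/(2a), so with a fixed, d ∝ v².
Factor = (57/31)² = 1.8387² = 3.3808.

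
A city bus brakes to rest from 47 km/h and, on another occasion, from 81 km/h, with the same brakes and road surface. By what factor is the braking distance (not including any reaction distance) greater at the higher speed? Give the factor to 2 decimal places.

Factor ≈ 2.97

Braking distance d = v²/(2a), so with a fixed, d ∝ v².
Factor = (81/47)² = 1.7234² = 2.9701.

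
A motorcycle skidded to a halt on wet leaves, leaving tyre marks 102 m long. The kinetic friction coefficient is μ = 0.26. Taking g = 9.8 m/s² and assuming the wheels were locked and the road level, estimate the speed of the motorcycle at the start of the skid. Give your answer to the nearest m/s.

Initial speed ≈ 23 m/s

Deceleration a = μg = 0.26 × 9.8 = 2.548 m/s².
v = √(2a·d) = √(2 × 2.548 × 102) = √519.792 = 22.7989 m/s.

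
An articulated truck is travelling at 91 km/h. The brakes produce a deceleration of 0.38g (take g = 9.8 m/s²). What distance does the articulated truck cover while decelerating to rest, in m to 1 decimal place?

Braking distance ≈ 85.8 m

91 km/h ÷ 3.6 = 25.2778 m/s.
a = 0.38 × 9.8 = 3.724 m/s².
Braking distance = v²/(2a) = 25.2778² / (2 × 3.724) = 638.967 / 7.448 = 85.790 m.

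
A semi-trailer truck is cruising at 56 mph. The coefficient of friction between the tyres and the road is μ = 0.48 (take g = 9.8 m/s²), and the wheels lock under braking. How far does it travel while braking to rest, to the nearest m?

56 mph × 0.44704 = 25.0342 m/s.
a = μg = 0.48 × 9.8 = 4.704 m/s².
Braking distance = v²/(2a) = 25.0342² / (2 × 4.704) = 626.711 / 9.408 = 66.615 m.

Braking distance ≈ 67 m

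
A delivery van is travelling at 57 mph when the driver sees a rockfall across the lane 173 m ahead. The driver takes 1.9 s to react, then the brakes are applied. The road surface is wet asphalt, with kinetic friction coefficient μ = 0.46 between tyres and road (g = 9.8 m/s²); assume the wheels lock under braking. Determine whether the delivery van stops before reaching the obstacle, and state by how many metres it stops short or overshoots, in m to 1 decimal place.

57 mph × 0.44704 = 25.4813 m/s.
a = μg = 0.46 × 9.8 = 4.508 m/s².
Reaction distance = 25.4813 × 1.9 = 48.414 m.
Braking distance = v²/(2a) = 649.297 / 9.016 = 72.016 m.
Total stopping distance = 48.414 + 72.016 = 120.430 m, vs 173 m available — it stops with 173 − 120.430 = 52.570 m to spare.

Yes — it stops 52.6 m short of the obstacle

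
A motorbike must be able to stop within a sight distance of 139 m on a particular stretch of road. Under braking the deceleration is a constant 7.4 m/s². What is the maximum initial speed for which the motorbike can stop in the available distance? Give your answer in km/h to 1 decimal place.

Maximum speed ≈ 163.3 km/h

v²/(2a) = d ⇒ v = √(2 × 7.400 × 139) = √2057.20 = 45.3564 m/s.
45.3564 m/s × 3.6 = 163.283 km/h.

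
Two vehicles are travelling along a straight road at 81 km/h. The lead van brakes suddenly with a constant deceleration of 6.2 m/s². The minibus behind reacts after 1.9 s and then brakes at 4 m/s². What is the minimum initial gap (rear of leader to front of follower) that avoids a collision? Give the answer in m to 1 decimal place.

81 km/h ÷ 3.6 = 22.5000 m/s.
Leader travels v²/(2a_L) = 506.250 / 12.400 = 40.827 m before stopping.
Follower covers v·t_r = 22.5000 × 1.9 = 42.750 m while reacting, then v²/(2a_F) = 506.250 / 8.000 = 63.281 m while braking, for a total of 42.750 + 63.281 = 106.031 m.
Since a_F ≤ a_L and the follower starts braking later, the follower is never slower than the leader, so the closest approach is when both have stopped.
Minimum gap = 106.031 − 40.827 = 65.204 m.

Minimum gap ≈ 65.2 m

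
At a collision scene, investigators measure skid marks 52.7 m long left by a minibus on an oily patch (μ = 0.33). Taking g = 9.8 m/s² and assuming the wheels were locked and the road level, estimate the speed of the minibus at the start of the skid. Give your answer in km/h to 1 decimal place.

Deceleration a = μg = 0.33 × 9.8 = 3.234 m/s².
v = √(2a·d) = √(2 × 3.234 × 52.7) = √340.864 = 18.4625 m/s.
= 18.4625 × 3.6 = 66.465 km/h.

Initial speed ≈ 66.5 km/h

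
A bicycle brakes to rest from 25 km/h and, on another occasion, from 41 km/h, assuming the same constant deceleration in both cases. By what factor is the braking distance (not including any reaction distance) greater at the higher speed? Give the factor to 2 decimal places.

Braking distance d = v²/(2a), so with a fixed, d ∝ v².
Factor = (41/25)² = 1.6400² = 2.6896.

Factor ≈ 2.69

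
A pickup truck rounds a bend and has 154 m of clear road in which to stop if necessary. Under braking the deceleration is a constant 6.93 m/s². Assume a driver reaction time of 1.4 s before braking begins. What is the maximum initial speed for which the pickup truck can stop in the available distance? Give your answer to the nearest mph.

Stopping distance: v·t_r + v²/(2a) = 154 with t_r = 1.4 s and a = 6.930 m/s².
So v² + 19.404 v − 2134.44 = 0.
Positive root: v = −a·t_r + √((a·t_r)² + 2a·d) = −9.702 + √(94.129 + 2134.44) = 37.5057 m/s.
37.5057 m/s ÷ 0.44704 = 83.898 mph.

Maximum speed ≈ 84 mph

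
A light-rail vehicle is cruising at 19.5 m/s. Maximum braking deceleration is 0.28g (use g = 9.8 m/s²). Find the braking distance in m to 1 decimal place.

a = 0.28 × 9.8 = 2.744 m/s².
Braking distance = v²/(2a) = 19.5000² / (2 × 2.744) = 380.250 / 5.488 = 69.288 m.

Braking distance ≈ 69.3 m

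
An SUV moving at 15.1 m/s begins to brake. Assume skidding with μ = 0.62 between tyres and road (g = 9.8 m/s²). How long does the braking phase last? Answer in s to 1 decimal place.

Braking time ≈ 2.5 s

a = μg = 0.62 × 9.8 = 6.076 m/s².
Braking time = v/a = 15.1000 / 6.076 = 2.485 s.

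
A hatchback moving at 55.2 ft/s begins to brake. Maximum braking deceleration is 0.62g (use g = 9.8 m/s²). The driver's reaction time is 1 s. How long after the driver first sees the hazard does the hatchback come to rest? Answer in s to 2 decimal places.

Total time ≈ 3.77 s

55.2 ft/s × 0.3048 = 16.8250 m/s.
a = 0.62 × 9.8 = 6.076 m/s².
Braking time = v/a = 16.8250 / 6.076 = 2.769 s.
Total = 1 + 2.769 = 3.769 s.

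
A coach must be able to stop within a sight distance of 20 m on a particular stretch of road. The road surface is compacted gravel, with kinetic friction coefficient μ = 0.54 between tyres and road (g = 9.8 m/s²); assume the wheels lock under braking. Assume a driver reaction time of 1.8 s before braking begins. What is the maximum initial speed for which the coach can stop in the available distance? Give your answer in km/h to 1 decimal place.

a = μg = 0.54 × 9.8 = 5.292 m/s².
Stopping distance: v·t_r + v²/(2a) = 20 with t_r = 1.8 s and a = 5.292 m/s².
So v² + 19.051 v − 211.68 = 0.
Positive root: v = −a·t_r + √((a·t_r)² + 2a·d) = −9.526 + √(90.745 + 211.68) = 7.8644 m/s.
7.8644 m/s × 3.6 = 28.312 km/h.

Maximum speed ≈ 28.3 km/h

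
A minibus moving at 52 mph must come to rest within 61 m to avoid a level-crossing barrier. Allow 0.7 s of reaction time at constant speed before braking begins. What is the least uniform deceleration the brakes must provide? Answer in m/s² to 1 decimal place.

Required deceleration ≈ 6.0 m/s²

52 mph × 0.44704 = 23.2461 m/s.
Distance covered during reaction = 23.2461 × 0.7 = 16.272 m.
Distance available for braking: 61 − 16.272 = 44.728 m.
v² = 2a·d ⇒ a = v²/(2d) = 23.2461² / (2 × 44.728) = 540.381 / 89.456 = 6.0407 m/s².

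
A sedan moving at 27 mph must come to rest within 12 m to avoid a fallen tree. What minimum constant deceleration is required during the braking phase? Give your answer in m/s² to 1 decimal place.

Required deceleration ≈ 6.1 m/s²

27 mph × 0.44704 = 12.0701 m/s.
v² = 2a·d ⇒ a = v²/(2d) = 12.0701² / (2 × 12.000) = 145.687 / 24.000 = 6.0703 m/s².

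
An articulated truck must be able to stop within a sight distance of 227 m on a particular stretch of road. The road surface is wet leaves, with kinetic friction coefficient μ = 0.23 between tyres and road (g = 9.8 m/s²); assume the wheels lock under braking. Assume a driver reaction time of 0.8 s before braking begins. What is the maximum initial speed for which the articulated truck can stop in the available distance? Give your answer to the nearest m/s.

Maximum speed ≈ 30 m/s

a = μg = 0.23 × 9.8 = 2.254 m/s².
Stopping distance: v·t_r + v²/(2a) = 227 with t_r = 0.8 s and a = 2.254 m/s².
So v² + 3.606 v − 1023.32 = 0.
Positive root: v = −a·t_r + √((a·t_r)² + 2a·d) = −1.803 + √(3.251 + 1023.32) = 30.2371 m/s.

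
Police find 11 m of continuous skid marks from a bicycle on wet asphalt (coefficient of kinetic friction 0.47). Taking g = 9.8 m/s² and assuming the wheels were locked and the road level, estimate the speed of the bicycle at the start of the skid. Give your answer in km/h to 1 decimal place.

Initial speed ≈ 36.2 km/h

Deceleration a = μg = 0.47 × 9.8 = 4.606 m/s².
v = √(2a·d) = √(2 × 4.606 × 11) = √101.332 = 10.0664 m/s.
= 10.0664 × 3.6 = 36.239 km/h.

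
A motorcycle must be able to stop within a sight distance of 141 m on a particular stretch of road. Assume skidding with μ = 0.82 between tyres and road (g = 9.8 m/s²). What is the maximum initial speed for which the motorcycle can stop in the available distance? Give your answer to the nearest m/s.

Maximum speed ≈ 48 m/s

a = μg = 0.82 × 9.8 = 8.036 m/s².
v²/(2a) = d ⇒ v = √(2 × 8.036 × 141) = √2266.15 = 47.6041 m/s.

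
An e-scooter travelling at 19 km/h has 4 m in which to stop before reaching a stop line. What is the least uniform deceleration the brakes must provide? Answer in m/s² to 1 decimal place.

19 km/h ÷ 3.6 = 5.2778 m/s.
v² = 2a·d ⇒ a = v²/(2d) = 5.2778² / (2 × 4.000) = 27.855 / 8.000 = 3.4819 m/s².

Required deceleration ≈ 3.5 m/s²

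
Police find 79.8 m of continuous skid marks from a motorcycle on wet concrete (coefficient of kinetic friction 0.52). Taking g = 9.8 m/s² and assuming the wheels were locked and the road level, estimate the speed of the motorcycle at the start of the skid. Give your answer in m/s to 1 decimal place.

Deceleration a = μg = 0.52 × 9.8 = 5.096 m/s².
v = √(2a·d) = √(2 × 5.096 × 79.8) = √813.322 = 28.5188 m/s.

Initial speed ≈ 28.5 m/s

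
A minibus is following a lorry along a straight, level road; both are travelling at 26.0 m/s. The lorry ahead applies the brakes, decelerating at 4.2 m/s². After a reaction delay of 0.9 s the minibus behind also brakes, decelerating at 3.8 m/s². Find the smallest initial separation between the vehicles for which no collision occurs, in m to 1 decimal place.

Leader travels v²/(2a_L) = 676.000 / 8.400 = 80.476 m before stopping.
Follower covers v·t_r = 26.0000 × 0.9 = 23.400 m while reacting, then v²/(2a_F) = 676.000 / 7.600 = 88.947 m while braking, for a total of 23.400 + 88.947 = 112.347 m.
Since a_F ≤ a_L and the follower starts braking later, the follower is never slower than the leader, so the closest approach is when both have stopped.
Minimum gap = 112.347 − 80.476 = 31.871 m.

Minimum gap ≈ 31.9 m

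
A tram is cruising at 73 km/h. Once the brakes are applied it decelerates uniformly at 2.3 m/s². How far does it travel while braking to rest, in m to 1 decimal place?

73 km/h ÷ 3.6 = 20.2778 m/s.
Braking distance = v²/(2a) = 20.2778² / (2 × 2.300) = 411.189 / 4.600 = 89.389 m.

Braking distance ≈ 89.4 m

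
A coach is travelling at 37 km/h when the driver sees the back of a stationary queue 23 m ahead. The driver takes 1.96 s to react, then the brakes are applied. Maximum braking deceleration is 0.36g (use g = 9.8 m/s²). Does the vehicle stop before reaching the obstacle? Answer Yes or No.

37 km/h ÷ 3.6 = 10.2778 m/s.
a = 0.36 × 9.8 = 3.528 m/s².
Reaction distance = 10.2778 × 1.96 = 20.144 m.
Braking distance = v²/(2a) = 105.633 / 7.056 = 14.971 m.
Total stopping distance = 20.144 + 14.971 = 35.115 m, vs 23 m available — it cannot stop in time and overshoots by 35.115 − 23 = 12.115 m.

No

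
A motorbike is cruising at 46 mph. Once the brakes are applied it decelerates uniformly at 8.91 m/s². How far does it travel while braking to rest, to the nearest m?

Braking distance ≈ 24 m

46 mph × 0.44704 = 20.5638 m/s.
Braking distance = v²/(2a) = 20.5638² / (2 × 8.910) = 422.870 / 17.820 = 23.730 m.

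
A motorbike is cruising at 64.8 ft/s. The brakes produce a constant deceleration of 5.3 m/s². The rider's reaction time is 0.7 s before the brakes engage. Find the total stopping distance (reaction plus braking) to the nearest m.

64.8 ft/s × 0.3048 = 19.7510 m/s.
Reaction distance = v·t_r = 19.7510 × 0.7 = 13.826 m.
Braking distance = v²/(2a) = 19.7510² / (2 × 5.300) = 390.102 / 10.600 = 36.802 m.
Total = 13.826 + 36.802 = 50.628 m.

Total stopping distance ≈ 51 m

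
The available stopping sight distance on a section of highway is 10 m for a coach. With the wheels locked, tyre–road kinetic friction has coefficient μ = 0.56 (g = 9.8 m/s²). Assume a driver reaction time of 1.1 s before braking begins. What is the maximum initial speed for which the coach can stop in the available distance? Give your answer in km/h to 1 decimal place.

Maximum speed ≈ 21.8 km/h

a = μg = 0.56 × 9.8 = 5.488 m/s².
Stopping distance: v·t_r + v²/(2a) = 10 with t_r = 1.1 s and a = 5.488 m/s².
So v² + 12.074 v − 109.76 = 0.
Positive root: v = −a·t_r + √((a·t_r)² + 2a·d) = −6.037 + √(36.445 + 109.76) = 6.0545 m/s.
6.0545 m/s × 3.6 = 21.796 km/h.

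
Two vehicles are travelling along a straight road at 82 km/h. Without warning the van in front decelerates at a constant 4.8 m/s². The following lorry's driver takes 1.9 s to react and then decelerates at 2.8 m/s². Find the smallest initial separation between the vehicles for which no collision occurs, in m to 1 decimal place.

Minimum gap ≈ 81.9 m

82 km/h ÷ 3.6 = 22.7778 m/s.
Leader travels v²/(2a_L) = 518.828 / 9.600 = 54.045 m before stopping.
Follower covers v·t_r = 22.7778 × 1.9 = 43.278 m while reacting, then v²/(2a_F) = 518.828 / 5.600 = 92.648 m while braking, for a total of 43.278 + 92.648 = 135.926 m.
Since a_F ≤ a_L and the follower starts braking later, the follower is never slower than the leader, so the closest approach is when both have stopped.
Minimum gap = 135.926 − 54.045 = 81.881 m.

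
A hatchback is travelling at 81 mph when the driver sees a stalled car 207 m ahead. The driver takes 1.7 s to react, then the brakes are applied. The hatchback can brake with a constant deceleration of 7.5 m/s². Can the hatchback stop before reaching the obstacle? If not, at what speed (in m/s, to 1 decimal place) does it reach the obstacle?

Yes — it stops about 58.0 m short of the obstacle, so it never reaches it

81 mph × 0.44704 = 36.2102 m/s.
Reaction distance = 36.2102 × 1.7 = 61.557 m.
Braking distance = v²/(2a) = 1311.179 / 15.000 = 87.412 m.
Total stopping distance = 61.557 + 87.412 = 148.969 m, vs 207 m available — it stops with 207 − 148.969 = 58.031 m to spare.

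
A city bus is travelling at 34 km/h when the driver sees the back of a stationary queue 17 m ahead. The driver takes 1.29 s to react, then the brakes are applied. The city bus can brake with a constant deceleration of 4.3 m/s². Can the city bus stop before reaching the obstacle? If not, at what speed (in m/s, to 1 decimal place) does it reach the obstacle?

34 km/h ÷ 3.6 = 9.4444 m/s.
Reaction distance = 9.4444 × 1.29 = 12.183 m.
Braking distance needed to stop: v²/(2a) = 89.197 / 8.600 = 10.372 m, so total needed = 12.183 + 10.372 = 22.555 m > 17 m — it cannot stop.
Distance remaining when braking begins: 17 − 12.183 = 4.817 m.
v² = v₀² − 2a·d = 89.197 − 2 × 4.300 × 4.817 = 47.771 m²/s².
v = √47.771 = 6.912 m/s.

No — it strikes the obstacle at 6.9 m/s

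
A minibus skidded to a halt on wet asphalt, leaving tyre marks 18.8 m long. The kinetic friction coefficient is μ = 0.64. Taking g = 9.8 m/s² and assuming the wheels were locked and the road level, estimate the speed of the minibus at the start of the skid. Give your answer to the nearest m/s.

Deceleration a = μg = 0.64 × 9.8 = 6.272 m/s².
v = √(2a·d) = √(2 × 6.272 × 18.8) = √235.827 = 15.3567 m/s.

Initial speed ≈ 15 m/s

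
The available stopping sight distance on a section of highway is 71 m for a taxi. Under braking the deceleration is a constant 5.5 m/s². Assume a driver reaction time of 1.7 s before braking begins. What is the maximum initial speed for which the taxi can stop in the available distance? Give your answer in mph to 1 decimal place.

Maximum speed ≈ 45.0 mph

Stopping distance: v·t_r + v²/(2a) = 71 with t_r = 1.7 s and a = 5.500 m/s².
So v² + 18.700 v − 781.00 = 0.
Positive root: v = −a·t_r + √((a·t_r)² + 2a·d) = −9.350 + √(87.422 + 781.00) = 20.1190 m/s.
20.1190 m/s ÷ 0.44704 = 45.005 mph.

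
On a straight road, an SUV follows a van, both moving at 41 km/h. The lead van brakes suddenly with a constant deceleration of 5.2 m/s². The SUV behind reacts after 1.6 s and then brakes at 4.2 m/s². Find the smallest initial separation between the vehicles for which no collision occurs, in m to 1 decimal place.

Minimum gap ≈ 21.2 m

41 km/h ÷ 3.6 = 11.3889 m/s.
Leader travels v²/(2a_L) = 129.707 / 10.400 = 12.472 m before stopping.
Follower covers v·t_r = 11.3889 × 1.6 = 18.222 m while reacting, then v²/(2a_F) = 129.707 / 8.400 = 15.441 m while braking, for a total of 18.222 + 15.441 = 33.663 m.
Since a_F ≤ a_L and the follower starts braking later, the follower is never slower than the leader, so the closest approach is when both have stopped.
Minimum gap = 33.663 − 12.472 = 21.191 m.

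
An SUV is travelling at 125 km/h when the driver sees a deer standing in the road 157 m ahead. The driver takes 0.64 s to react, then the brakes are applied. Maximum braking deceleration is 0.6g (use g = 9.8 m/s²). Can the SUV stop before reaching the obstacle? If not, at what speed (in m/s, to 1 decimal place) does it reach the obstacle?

125 km/h ÷ 3.6 = 34.7222 m/s.
a = 0.6 × 9.8 = 5.880 m/s².
Reaction distance = 34.7222 × 0.64 = 22.222 m.
Braking distance = v²/(2a) = 1205.631 / 11.760 = 102.520 m.
Total stopping distance = 22.222 + 102.520 = 124.742 m, vs 157 m available — it stops with 157 − 124.742 = 32.258 m to spare.

Yes — it stops about 32.3 m short of the obstacle, so it never reaches it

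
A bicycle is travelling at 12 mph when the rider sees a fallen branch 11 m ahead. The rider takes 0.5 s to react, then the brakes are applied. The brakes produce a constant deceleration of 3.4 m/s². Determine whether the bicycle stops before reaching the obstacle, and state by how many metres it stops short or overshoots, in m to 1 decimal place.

12 mph × 0.44704 = 5.3645 m/s.
Reaction distance = 5.3645 × 0.5 = 2.682 m.
Braking distance = v²/(2a) = 28.778 / 6.800 = 4.232 m.
Total stopping distance = 2.682 + 4.232 = 6.914 m, vs 11 m available — it stops with 11 − 6.914 = 4.086 m to spare.

Yes — it stops 4.1 m short of the obstacle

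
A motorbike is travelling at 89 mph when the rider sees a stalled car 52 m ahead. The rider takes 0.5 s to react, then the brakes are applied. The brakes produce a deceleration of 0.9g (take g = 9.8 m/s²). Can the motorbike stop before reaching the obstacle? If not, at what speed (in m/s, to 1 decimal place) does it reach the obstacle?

89 mph × 0.44704 = 39.7866 m/s.
a = 0.9 × 9.8 = 8.820 m/s².
Reaction distance = 39.7866 × 0.5 = 19.893 m.
Braking distance needed to stop: v²/(2a) = 1582.974 / 17.640 = 89.738 m, so total needed = 19.893 + 89.738 = 109.631 m > 52 m — it cannot stop.
Distance remaining when braking begins: 52 − 19.893 = 32.107 m.
v² = v₀² − 2a·d = 1582.974 − 2 × 8.820 × 32.107 = 1016.607 m²/s².
v = √1016.607 = 31.884 m/s.

No — it strikes the obstacle at 31.9 m/s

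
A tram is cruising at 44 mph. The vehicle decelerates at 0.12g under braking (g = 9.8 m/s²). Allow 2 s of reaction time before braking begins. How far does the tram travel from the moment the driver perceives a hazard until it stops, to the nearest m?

Total stopping distance ≈ 204 m

44 mph × 0.44704 = 19.6698 m/s.
a = 0.12 × 9.8 = 1.176 m/s².
Reaction distance = v·t_r = 19.6698 × 2 = 39.340 m.
Braking distance = v²/(2a) = 19.6698² / (2 × 1.176) = 386.901 / 2.352 = 164.499 m.
Total = 39.340 + 164.499 = 203.839 m.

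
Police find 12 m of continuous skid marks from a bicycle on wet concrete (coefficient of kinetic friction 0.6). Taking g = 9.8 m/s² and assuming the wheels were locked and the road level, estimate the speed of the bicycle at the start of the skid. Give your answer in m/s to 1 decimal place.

Initial speed ≈ 11.9 m/s

Deceleration a = μg = 0.6 × 9.8 = 5.880 m/s².
v = √(2a·d) = √(2 × 5.880 × 12) = √141.120 = 11.8794 m/s.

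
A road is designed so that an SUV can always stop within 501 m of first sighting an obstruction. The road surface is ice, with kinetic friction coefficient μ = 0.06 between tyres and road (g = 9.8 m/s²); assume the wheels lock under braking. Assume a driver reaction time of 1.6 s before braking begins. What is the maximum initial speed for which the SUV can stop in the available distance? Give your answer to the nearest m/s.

Maximum speed ≈ 23 m/s

a = μg = 0.06 × 9.8 = 0.588 m/s².
Stopping distance: v·t_r + v²/(2a) = 501 with t_r = 1.6 s and a = 0.588 m/s².
So v² + 1.882 v − 589.18 = 0.
Positive root: v = −a·t_r + √((a·t_r)² + 2a·d) = −0.941 + √(0.885 + 589.18) = 23.3503 m/s.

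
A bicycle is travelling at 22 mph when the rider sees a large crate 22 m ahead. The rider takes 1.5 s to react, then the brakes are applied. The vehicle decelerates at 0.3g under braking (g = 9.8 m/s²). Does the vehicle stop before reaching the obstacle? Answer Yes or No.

No

22 mph × 0.44704 = 9.8349 m/s.
a = 0.3 × 9.8 = 2.940 m/s².
Reaction distance = 9.8349 × 1.5 = 14.752 m.
Braking distance = v²/(2a) = 96.725 / 5.880 = 16.450 m.
Total stopping distance = 14.752 + 16.450 = 31.202 m, vs 22 m available — it cannot stop in time and overshoots by 31.202 − 22 = 9.202 m.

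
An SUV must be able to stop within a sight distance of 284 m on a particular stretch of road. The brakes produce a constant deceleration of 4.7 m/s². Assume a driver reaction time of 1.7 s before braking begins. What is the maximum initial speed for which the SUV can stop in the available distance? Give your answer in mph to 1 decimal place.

Stopping distance: v·t_r + v²/(2a) = 284 with t_r = 1.7 s and a = 4.700 m/s².
So v² + 15.980 v − 2669.60 = 0.
Positive root: v = −a·t_r + √((a·t_r)² + 2a·d) = −7.990 + √(63.840 + 2669.60) = 44.2923 m/s.
44.2923 m/s ÷ 0.44704 = 99.079 mph.

Maximum speed ≈ 99.1 mph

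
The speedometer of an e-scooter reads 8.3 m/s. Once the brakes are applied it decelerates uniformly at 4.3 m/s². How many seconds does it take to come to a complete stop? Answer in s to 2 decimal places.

Braking time = v/a = 8.3000 / 4.300 = 1.930 s.

Braking time ≈ 1.93 s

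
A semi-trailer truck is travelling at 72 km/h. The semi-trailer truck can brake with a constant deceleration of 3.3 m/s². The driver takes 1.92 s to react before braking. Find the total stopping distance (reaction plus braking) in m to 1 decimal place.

Total stopping distance ≈ 99.0 m

72 km/h ÷ 3.6 = 20.0000 m/s.
Reaction distance = v·t_r = 20.0000 × 1.92 = 38.400 m.
Braking distance = v²/(2a) = 20.0000² / (2 × 3.300) = 400.000 / 6.600 = 60.606 m.
Total = 38.400 + 60.606 = 99.006 m.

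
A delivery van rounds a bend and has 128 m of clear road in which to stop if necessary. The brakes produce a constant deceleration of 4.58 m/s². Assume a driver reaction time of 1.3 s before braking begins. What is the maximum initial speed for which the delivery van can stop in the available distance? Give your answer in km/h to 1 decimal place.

Maximum speed ≈ 103.7 km/h

Stopping distance: v·t_r + v²/(2a) = 128 with t_r = 1.3 s and a = 4.580 m/s².
So v² + 11.908 v − 1172.48 = 0.
Positive root: v = −a·t_r + √((a·t_r)² + 2a·d) = −5.954 + √(35.450 + 1172.48) = 28.8013 m/s.
28.8013 m/s × 3.6 = 103.685 km/h.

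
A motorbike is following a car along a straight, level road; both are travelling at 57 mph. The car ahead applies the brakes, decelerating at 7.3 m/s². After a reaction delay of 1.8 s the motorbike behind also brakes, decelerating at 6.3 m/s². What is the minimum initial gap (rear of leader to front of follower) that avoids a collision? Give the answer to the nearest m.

Minimum gap ≈ 53 m

57 mph × 0.44704 = 25.4813 m/s.
Leader travels v²/(2a_L) = 649.297 / 14.600 = 44.472 m before stopping.
Follower covers v·t_r = 25.4813 × 1.8 = 45.866 m while reacting, then v²/(2a_F) = 649.297 / 12.600 = 51.532 m while braking, for a total of 45.866 + 51.532 = 97.398 m.
Since a_F ≤ a_L and the follower starts braking later, the follower is never slower than the leader, so the closest approach is when both have stopped.
Minimum gap = 97.398 − 44.472 = 52.926 m.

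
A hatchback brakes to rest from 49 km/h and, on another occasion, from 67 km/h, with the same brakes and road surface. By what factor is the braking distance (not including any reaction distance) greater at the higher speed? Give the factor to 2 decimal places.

Braking distance d = v²/(2a), so with a fixed, d ∝ v².
Factor = (67/49)² = 1.3673² = 1.8695.

Factor ≈ 1.87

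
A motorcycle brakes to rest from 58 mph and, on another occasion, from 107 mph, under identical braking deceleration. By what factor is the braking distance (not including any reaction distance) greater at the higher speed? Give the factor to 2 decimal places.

Factor ≈ 3.40

Braking distance d = v²/(2a), so with a fixed, d ∝ v².
Factor = (107/58)² = 1.8448² = 3.4033.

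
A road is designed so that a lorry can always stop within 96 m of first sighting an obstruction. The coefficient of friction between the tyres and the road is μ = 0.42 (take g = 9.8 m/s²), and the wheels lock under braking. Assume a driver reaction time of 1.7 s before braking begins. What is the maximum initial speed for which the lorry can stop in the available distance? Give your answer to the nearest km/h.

Maximum speed ≈ 79 km/h

a = μg = 0.42 × 9.8 = 4.116 m/s².
Stopping distance: v·t_r + v²/(2a) = 96 with t_r = 1.7 s and a = 4.116 m/s².
So v² + 13.994 v − 790.27 = 0.
Positive root: v = −a·t_r + √((a·t_r)² + 2a·d) = −6.997 + √(48.958 + 790.27) = 21.9724 m/s.
21.9724 m/s × 3.6 = 79.101 km/h.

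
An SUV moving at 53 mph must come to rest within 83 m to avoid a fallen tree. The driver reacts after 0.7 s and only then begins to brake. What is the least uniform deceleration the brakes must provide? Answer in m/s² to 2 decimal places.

53 mph × 0.44704 = 23.6931 m/s.
Distance covered during reaction = 23.6931 × 0.7 = 16.585 m.
Distance available for braking: 83 − 16.585 = 66.415 m.
v² = 2a·d ⇒ a = v²/(2d) = 23.6931² / (2 × 66.415) = 561.363 / 132.830 = 4.2262 m/s².

Required deceleration ≈ 4.23 m/s²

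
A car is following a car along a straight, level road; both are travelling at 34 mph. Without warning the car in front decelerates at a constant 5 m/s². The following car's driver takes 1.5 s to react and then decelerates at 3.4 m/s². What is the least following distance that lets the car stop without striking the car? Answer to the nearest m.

34 mph × 0.44704 = 15.1994 m/s.
Leader travels v²/(2a_L) = 231.022 / 10.000 = 23.102 m before stopping.
Follower covers v·t_r = 15.1994 × 1.5 = 22.799 m while reacting, then v²/(2a_F) = 231.022 / 6.800 = 33.974 m while braking, for a total of 22.799 + 33.974 = 56.773 m.
Since a_F ≤ a_L and the follower starts braking later, the follower is never slower than the leader, so the closest approach is when both have stopped.
Minimum gap = 56.773 − 23.102 = 33.671 m.

Minimum gap ≈ 34 m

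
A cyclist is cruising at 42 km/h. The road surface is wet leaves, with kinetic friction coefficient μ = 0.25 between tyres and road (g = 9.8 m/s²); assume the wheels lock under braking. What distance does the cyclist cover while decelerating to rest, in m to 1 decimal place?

42 km/h ÷ 3.6 = 11.6667 m/s.
a = μg = 0.25 × 9.8 = 2.450 m/s².
Braking distance = v²/(2a) = 11.6667² / (2 × 2.450) = 136.112 / 4.900 = 27.778 m.

Braking distance ≈ 27.8 m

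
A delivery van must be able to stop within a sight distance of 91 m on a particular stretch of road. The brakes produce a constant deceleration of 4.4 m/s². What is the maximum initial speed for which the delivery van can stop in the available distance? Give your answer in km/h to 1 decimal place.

v²/(2a) = d ⇒ v = √(2 × 4.400 × 91) = √800.80 = 28.2984 m/s.
28.2984 m/s × 3.6 = 101.874 km/h.

Maximum speed ≈ 101.9 km/h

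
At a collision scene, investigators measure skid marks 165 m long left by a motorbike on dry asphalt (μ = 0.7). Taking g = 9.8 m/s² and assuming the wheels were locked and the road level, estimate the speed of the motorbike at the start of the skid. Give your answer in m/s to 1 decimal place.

Initial speed ≈ 47.6 m/s

Deceleration a = μg = 0.7 × 9.8 = 6.860 m/s².
v = √(2a·d) = √(2 × 6.860 × 165) = √2263.800 = 47.5794 m/s.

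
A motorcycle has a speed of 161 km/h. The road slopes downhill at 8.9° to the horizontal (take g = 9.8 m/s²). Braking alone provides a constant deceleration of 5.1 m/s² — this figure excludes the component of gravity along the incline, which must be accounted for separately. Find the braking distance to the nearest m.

Braking distance ≈ 279 m

161 km/h ÷ 3.6 = 44.7222 m/s.
Gravity along the downhill slope reduces the braking deceleration: a_eff = 5.100 − 9.8·sin 8.9° = 5.100 − 1.516 = 3.584 m/s².
Braking distance = v²/(2a) = 44.7222² / (2 × 3.584) = 2000.075 / 7.168 = 279.028 m.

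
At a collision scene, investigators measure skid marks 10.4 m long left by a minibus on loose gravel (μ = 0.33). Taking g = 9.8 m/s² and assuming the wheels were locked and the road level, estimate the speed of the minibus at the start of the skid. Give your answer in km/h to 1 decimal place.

Initial speed ≈ 29.5 km/h

Deceleration a = μg = 0.33 × 9.8 = 3.234 m/s².
v = √(2a·d) = √(2 × 3.234 × 10.4) = √67.267 = 8.2016 m/s.
= 8.2016 × 3.6 = 29.526 km/h.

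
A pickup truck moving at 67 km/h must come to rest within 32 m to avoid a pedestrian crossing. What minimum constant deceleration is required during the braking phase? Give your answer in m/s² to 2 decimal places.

Required deceleration ≈ 5.41 m/s²

67 km/h ÷ 3.6 = 18.6111 m/s.
v² = 2a·d ⇒ a = v²/(2d) = 18.6111² / (2 × 32.000) = 346.373 / 64.000 = 5.4121 m/s².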